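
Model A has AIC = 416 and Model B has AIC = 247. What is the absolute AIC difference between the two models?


Compute |416 - 247| = 169.
Model B has the smaller AIC.

169


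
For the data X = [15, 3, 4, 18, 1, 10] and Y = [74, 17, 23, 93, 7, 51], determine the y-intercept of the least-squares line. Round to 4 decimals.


First find the slope: b1 = 4.9337.
Means: xbar = 8.5000, ybar = 44.1667.
b0 = ybar - b1 * xbar = 44.1667 - 4.9337 * 8.5000 = 2.2298.

2.2298


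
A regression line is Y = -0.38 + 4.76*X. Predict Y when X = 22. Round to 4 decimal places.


Substitute X = 22 into the equation:
Y = -0.38 + 4.76 * 22 = -0.38 + 104.7200 = 104.3400.

104.3400


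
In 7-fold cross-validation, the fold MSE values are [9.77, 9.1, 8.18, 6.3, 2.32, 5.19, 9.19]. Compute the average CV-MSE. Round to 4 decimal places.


Add all fold MSEs: 50.0500.
Divide by k = 7: 50.0500/7 = 7.1500.

7.1500


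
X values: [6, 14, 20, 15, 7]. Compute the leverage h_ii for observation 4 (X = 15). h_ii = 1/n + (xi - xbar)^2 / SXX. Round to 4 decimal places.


n = 5, xbar = 12.4000.
SXX = sum((xi - xbar)^2) = 137.2000.
h = 1/5 + (15 - 12.4000)^2 / 137.2000 = 0.2493.

0.2493


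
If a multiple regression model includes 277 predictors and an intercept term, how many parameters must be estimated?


Including the intercept, the model has 277 predictor coefficients + 1 intercept.
Total = 278.

278


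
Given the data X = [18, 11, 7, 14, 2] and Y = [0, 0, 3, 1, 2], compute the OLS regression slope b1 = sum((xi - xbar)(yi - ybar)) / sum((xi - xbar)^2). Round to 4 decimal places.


Calculate xbar = 10.4000, ybar = 1.2000.
S_xx = 153.2000, S_xy = -23.4000.
Using b1 = S_xy / S_xx = -23.4000 / 153.2000, we get b1 = -0.1527.

-0.1527


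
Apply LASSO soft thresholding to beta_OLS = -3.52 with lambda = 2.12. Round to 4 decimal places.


|beta_OLS| = 3.52.
lambda = 2.12.
Since |beta| > lambda, coefficient = sign(beta)*(|beta| - lambda) = -1.4000.
Result = -1.4000.

-1.4000


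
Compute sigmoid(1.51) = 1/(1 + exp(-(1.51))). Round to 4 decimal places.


exp(-1.5100) = 0.2209.
1 + exp(-z) = 1.2209.
sigmoid = 1/1.2209 = 0.8191.

0.8191


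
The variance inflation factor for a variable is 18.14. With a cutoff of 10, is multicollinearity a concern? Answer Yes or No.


Compare VIF = 18.14 to the threshold of 10.
18.14 >= 10, so the answer is Yes.

Yes


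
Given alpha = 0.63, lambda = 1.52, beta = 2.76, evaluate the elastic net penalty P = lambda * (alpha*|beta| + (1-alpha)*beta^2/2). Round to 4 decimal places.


Compute:
L1 = 0.63 * 2.76 = 1.7388.
L2 = 0.37 * 2.76^2 / 2 = 1.4093.
Penalty = 1.52 * (1.7388 + 1.4093) = 4.7850.

4.7850


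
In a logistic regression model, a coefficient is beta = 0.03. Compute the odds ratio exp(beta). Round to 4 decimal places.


Odds ratio = exp(beta) = exp(0.03).
= 1.0305.

1.0305


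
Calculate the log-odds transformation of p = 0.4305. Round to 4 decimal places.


The odds are p/(1-p) = 0.4305 / 0.5695 = 0.7559.
logit(p) = ln(0.7559) = -0.2798.

-0.2798


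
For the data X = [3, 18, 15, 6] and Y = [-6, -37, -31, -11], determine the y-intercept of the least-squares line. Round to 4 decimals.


First find the slope: b1 = -2.1078.
Means: xbar = 10.5000, ybar = -21.2500.
b0 = ybar - b1 * xbar = -21.2500 - -2.1078 * 10.5000 = 0.8824.

0.8824


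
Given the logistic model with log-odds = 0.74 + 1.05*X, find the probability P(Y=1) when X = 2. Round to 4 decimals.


z = 0.74 + 1.05 * 2 = 2.8400.
Sigmoid: P = 1 / (1 + exp(-2.8400)) = 0.9448.

0.9448


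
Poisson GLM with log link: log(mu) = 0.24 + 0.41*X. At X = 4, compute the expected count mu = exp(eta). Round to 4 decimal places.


Linear predictor: eta = 0.24 + (0.41)(4) = 1.8800.
Expected count: mu = exp(1.8800) = 6.5535.

6.5535


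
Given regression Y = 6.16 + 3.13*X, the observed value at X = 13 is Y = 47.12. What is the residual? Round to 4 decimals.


Predicted = 6.16 + 3.13 * 13 = 46.8500.
Residual = 47.12 - 46.8500 = 0.2700.

0.2700


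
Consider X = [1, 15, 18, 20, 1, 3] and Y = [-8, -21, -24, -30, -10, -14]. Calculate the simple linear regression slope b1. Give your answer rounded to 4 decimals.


The sample means are xbar = 9.6667 and ybar = -17.8333.
Compute S_xx = 399.3333 and S_xy = -372.6667.
Slope b1 = S_xy / S_xx = -372.6667 / 399.3333 = -0.9332.

-0.9332


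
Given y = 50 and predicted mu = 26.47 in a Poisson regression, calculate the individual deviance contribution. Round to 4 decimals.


First: ln(50/26.47) = 0.636011.
Then: 50 * 0.636011 = 31.800550.
y - mu = 50 - 26.47 = 23.53.
D = 2(31.800550 - 23.53) = 16.541100, which rounds to 16.5411.

16.5411


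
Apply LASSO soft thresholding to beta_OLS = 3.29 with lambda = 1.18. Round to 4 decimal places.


Absolute value: |3.29| = 3.29.
Compare to lambda = 1.18.
Since |beta| > lambda, coefficient = sign(beta)*(|beta| - lambda) = 2.1100.

2.1100


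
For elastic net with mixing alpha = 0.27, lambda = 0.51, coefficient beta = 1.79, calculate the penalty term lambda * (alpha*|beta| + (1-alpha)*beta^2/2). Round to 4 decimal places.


L1 component = 0.27 * |1.79| = 0.4833.
L2 component = 0.73 * 1.79^2 / 2 = 1.1695.
Penalty = 0.51 * (0.4833 + 1.1695) = 0.51 * 1.6528 = 0.8429.

0.8429


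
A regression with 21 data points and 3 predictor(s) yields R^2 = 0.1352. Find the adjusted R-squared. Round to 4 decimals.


Plug in: Adj R^2 = 1 - (1 - 0.1352) * 20/17.
= 1 - 0.8648 * 20/17
= 1 - 17.2960 / 17
= 1 - 1.0174 = -0.0174.

-0.0174


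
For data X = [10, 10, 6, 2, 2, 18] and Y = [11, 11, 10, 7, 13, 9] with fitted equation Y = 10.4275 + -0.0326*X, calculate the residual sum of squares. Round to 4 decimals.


Compute predicted values, then residuals = yi - yhat_i.
Residuals: [0.8985, 0.8985, -0.2319, -3.3623, 2.6377, -0.8407].
SSres = sum(residual^2) = 20.6377.

20.6377


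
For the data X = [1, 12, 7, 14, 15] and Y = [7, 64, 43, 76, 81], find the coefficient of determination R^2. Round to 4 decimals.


After computing the OLS fit (b0=3.3680, b1=5.1869):
SSres = 16.0890, SStot = 3642.8000.
R^2 = 1 - 16.0890/3642.8000 = 0.9956.

0.9956


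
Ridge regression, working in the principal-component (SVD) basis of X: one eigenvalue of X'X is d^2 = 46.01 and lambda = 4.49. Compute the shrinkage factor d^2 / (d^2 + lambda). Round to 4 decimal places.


Compute the denominator: 46.01 + 4.49 = 50.5000.
Shrinkage factor = 46.01 / 50.5000 = 0.9111.

0.9111


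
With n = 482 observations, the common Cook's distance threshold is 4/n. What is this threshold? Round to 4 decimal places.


Cook's distance cutoff = 4/n = 4/482.
= 0.0083.

0.0083


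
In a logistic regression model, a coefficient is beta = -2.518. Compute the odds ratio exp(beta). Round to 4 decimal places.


Odds ratio = exp(beta) = exp(-2.518).
= 0.0806.

0.0806


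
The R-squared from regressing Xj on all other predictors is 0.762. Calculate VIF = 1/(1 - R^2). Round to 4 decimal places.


VIF = 1 / (1 - 0.762).
= 1 / 0.238 = 4.2017.

4.2017


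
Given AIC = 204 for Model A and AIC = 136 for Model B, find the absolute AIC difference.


|AIC_A - AIC_B| = |204 - 136| = 68.
Model B is preferred (lower AIC).

68


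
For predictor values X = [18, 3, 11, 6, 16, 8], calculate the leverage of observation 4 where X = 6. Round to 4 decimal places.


Mean of X: xbar = 10.3333.
SXX = 169.3333.
For X = 6: h = 1/6 + (6 - 10.3333)^2/169.3333 = 0.2776.

0.2776


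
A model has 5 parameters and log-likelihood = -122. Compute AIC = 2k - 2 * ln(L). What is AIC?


AIC = 2*5 - 2*(-122).
= 10 + 244 = 254.

254


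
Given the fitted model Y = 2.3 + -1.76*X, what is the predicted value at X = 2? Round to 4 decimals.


Plug X = 2 into Y = 2.3 + -1.76*X:
Y = 2.3 + -3.5200 = -1.2200.

-1.2200


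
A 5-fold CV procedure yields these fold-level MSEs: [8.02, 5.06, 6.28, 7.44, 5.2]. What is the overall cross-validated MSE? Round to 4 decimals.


Add all fold MSEs: 32.0000.
Divide by k = 5: 32.0000/5 = 6.4000.

6.4000


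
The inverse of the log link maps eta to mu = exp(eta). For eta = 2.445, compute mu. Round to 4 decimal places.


Apply the inverse link:
mu = e^2.445 = 11.5305.

11.5305


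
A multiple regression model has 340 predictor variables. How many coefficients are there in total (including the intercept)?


Total coefficients = number of predictors + 1 (for the intercept).
= 340 + 1 = 341.

341


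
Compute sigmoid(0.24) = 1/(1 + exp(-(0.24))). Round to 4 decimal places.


exp(-0.2400) = 0.7866.
1 + exp(-z) = 1.7866.
sigmoid = 1/1.7866 = 0.5597.

0.5597


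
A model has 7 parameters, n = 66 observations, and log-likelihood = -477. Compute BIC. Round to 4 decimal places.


k * ln(n) = 7 * ln(66) = 7 * 4.189655 = 29.327585.
-2 * loglik = -2 * (-477) = 954.
BIC = 29.327585 + 954 = 983.327585, which rounds to 983.3276.

983.3276


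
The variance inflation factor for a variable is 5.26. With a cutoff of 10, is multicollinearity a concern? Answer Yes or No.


Check: VIF = 5.26 vs threshold = 10.
Since 5.26 < 10, the answer is No.

No


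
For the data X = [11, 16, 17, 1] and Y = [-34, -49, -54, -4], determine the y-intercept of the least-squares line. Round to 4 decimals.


First find the slope: b1 = -3.0715.
Means: xbar = 11.2500, ybar = -35.2500.
b0 = ybar - b1 * xbar = -35.2500 - -3.0715 * 11.2500 = -0.6952.

-0.6952


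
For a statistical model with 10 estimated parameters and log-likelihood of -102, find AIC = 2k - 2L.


AIC = 2*10 - 2*(-102).
= 20 + 204 = 224.

224


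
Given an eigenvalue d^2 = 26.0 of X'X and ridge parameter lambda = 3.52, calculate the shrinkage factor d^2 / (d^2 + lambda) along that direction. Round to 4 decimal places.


Denominator = d^2 + lambda = 26.0 + 3.52 = 29.5200.
Shrinkage = 26.0 / 29.5200 = 0.8808.

0.8808


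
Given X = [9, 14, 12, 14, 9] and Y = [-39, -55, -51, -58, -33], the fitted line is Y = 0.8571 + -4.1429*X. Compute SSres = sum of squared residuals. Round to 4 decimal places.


Predicted values from Y = 0.8571 + -4.1429*X.
Residuals: [-2.5710, 2.1435, -2.1423, -0.8565, 3.4290].
SSres = 28.2857.

28.2857


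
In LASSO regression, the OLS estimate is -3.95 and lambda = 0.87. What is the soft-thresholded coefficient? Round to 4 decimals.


Absolute value: |-3.95| = 3.95.
Compare to lambda = 0.87.
Since |beta| > lambda, coefficient = sign(beta)*(|beta| - lambda) = -3.0800.

-3.0800


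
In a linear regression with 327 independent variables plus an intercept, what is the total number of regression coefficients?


Including the intercept, the model has 327 predictor coefficients + 1 intercept.
Total = 328.

328


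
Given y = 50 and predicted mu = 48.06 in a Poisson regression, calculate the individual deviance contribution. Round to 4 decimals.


y/mu = 50/48.06 = 1.040366 (approx.), and ln(50/48.06) = 0.039573.
y * ln(y/mu) = 50 * 0.039573 = 1.978650.
y - mu = 1.94.
D = 2 * (1.978650 - 1.94) = 0.077300, which rounds to 0.0773.

0.0773


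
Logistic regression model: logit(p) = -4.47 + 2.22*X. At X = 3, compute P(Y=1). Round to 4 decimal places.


Linear predictor: z = -4.47 + 2.22 * 3 = 2.1900.
P = 1/(1 + exp(-2.1900)) = 1/(1 + 0.1119) = 0.8993.

0.8993


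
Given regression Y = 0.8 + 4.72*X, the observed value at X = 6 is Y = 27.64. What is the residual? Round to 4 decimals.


Fitted value at X = 6 is yhat = 0.8 + 4.72*6 = 29.1200.
Residual = 27.64 - 29.1200 = -1.4800.

-1.4800


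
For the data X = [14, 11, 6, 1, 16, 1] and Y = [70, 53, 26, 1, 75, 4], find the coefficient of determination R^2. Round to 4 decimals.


Fit the OLS line: b0 = -2.6538, b1 = 4.9984.
SSres = 19.3328.
SStot = 5286.8333.
R^2 = 1 - 19.3328/5286.8333 = 0.9963.

0.9963


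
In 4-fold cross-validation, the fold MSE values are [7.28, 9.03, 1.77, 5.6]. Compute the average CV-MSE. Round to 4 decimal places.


Total MSE across folds = 23.6800.
CV-MSE = 23.6800/4 = 5.9200.

5.9200


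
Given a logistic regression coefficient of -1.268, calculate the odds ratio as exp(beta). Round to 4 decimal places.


The odds ratio is computed as:
OR = e^(-1.268) = 0.2814.

0.2814


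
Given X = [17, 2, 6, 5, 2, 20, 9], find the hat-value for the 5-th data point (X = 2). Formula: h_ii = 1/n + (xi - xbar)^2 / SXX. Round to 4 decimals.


Mean of X: xbar = 8.7143.
SXX = 307.4286.
For X = 2: h = 1/7 + (2 - 8.7143)^2/307.4286 = 0.2895.

0.2895


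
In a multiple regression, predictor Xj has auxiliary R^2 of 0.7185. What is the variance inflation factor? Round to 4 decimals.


Using VIF = 1/(1 - R^2_j):
1 - 0.7185 = 0.2815.
VIF = 3.5524.

3.5524


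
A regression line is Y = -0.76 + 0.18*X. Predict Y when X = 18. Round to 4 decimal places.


Plug X = 18 into Y = -0.76 + 0.18*X:
Y = -0.76 + 3.2400 = 2.4800.

2.4800


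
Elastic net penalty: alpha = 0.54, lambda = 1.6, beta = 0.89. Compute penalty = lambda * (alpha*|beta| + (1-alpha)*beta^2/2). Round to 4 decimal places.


alpha * |beta| = 0.54 * 0.89 = 0.4806.
(1-alpha) * beta^2/2 = 0.46 * 0.7921/2 = 0.1822.
Total = 1.6 * (0.4806 + 0.1822) = 1.0605.

1.0605


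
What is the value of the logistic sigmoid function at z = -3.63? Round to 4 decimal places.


Compute exp(3.6300) = 37.7128.
Sigmoid = 1 / (1 + 37.7128) = 1 / 38.7128 = 0.0258.

0.0258


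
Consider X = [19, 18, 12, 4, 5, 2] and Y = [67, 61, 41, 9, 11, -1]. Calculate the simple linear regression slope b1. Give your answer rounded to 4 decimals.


Calculate xbar = 10.0000, ybar = 31.3333.
S_xx = 274.0000, S_xy = 1072.0000.
Using b1 = S_xy / S_xx = 1072.0000 / 274.0000, we get b1 = 3.9124.

3.9124


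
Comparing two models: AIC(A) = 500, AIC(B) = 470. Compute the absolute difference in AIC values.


|AIC_A - AIC_B| = |500 - 470| = 30.
Model B is preferred (lower AIC).

30


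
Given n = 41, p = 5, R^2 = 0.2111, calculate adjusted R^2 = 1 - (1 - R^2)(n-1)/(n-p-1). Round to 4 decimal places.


Plug in: Adj R^2 = 1 - (1 - 0.2111) * 40/35.
= 1 - 0.7889 * 40/35
= 1 - 31.5560 / 35
= 1 - 0.9016 = 0.0984.

0.0984


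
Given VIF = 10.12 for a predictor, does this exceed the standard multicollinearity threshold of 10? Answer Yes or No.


The threshold is 10.
VIF = 10.12 is >= 10.
Multicollinearity indication: Yes.

Yes


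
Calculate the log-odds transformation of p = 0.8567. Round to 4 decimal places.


1 - p = 0.1433.
p/(1-p) = 5.9784.
logit = ln(5.9784) = 1.7881.

1.7881


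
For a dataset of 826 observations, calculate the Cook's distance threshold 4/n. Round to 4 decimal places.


The threshold is 4/n.
4/826 = 0.0048.

0.0048


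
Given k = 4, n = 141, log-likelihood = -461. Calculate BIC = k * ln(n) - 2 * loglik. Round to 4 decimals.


Compute k*ln(n) = 4*ln(141) = 4*4.948760 = 19.795040.
Then -2*loglik = 922.
BIC = 19.795040 + 922 = 941.795040, which rounds to 941.7950.

941.7950


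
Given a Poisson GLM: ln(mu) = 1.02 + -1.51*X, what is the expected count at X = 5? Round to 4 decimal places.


eta = 1.02 + -1.51 * 5 = -6.5300.
mu = exp(-6.5300) = 0.0015.

0.0015


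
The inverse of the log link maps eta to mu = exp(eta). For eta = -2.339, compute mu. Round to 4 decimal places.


Apply the inverse link:
mu = e^-2.339 = 0.0964.

0.0964


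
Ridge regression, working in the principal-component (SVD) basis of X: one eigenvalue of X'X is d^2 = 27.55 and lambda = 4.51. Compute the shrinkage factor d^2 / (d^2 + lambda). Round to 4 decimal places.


Compute the denominator: 27.55 + 4.51 = 32.0600.
Shrinkage factor = 27.55 / 32.0600 = 0.8593.

0.8593


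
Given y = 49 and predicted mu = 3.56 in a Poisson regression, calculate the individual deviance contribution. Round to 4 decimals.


y/mu = 49/3.56 = 13.764045 (approx.), and ln(49/3.56) = 2.622060.
y * ln(y/mu) = 49 * 2.622060 = 128.480940.
y - mu = 45.44.
D = 2 * (128.480940 - 45.44) = 166.081880, which rounds to 166.0819.

166.0819


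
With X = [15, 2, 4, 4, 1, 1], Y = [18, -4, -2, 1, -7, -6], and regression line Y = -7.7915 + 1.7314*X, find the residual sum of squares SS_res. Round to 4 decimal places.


For each point, residual = actual - predicted.
Residuals: [-0.1795, 0.3287, -1.1341, 1.8659, -0.9399, 0.0601].
Sum of squared residuals = 5.7951.

5.7951


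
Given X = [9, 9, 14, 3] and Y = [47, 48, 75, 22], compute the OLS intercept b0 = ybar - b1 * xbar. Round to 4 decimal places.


The slope is b1 = 4.7901.
Sample means are xbar = 8.7500 and ybar = 48.0000.
Intercept: b0 = 48.0000 - (4.7901)(8.7500) = 6.0864.

6.0864


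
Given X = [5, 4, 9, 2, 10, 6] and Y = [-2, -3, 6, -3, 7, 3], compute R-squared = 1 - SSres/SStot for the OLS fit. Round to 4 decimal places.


After computing the OLS fit (b0=-7.2754, b1=1.4348):
SSres = 10.6377, SStot = 105.3333.
R^2 = 1 - 10.6377/105.3333 = 0.8990.

0.8990


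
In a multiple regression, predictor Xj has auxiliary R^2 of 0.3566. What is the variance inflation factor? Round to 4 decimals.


Denominator: 1 - 0.3566 = 0.6434.
VIF = 1 / 0.6434 = 1.5542.

1.5542


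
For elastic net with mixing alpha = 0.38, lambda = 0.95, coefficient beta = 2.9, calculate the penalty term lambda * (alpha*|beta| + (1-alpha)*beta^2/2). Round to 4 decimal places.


L1 component = 0.38 * |2.9| = 1.1020.
L2 component = 0.62 * 2.9^2 / 2 = 2.6071.
Penalty = 0.95 * (1.1020 + 2.6071) = 0.95 * 3.7091 = 3.5236.

3.5236


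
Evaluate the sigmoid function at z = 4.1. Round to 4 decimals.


First, exp(-4.1000) = 0.0166.
Then sigma(z) = 1/(1 + 0.0166) = 0.9837.

0.9837


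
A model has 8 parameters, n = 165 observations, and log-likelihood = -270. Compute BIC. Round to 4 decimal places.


ln(165) = 5.105945.
k * ln(n) = 8 * 5.105945 = 40.847560.
-2L = 540.
BIC = 40.847560 + 540 = 580.847560, which rounds to 580.8476.

580.8476


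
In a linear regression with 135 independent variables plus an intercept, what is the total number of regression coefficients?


Each predictor gets one coefficient, plus one intercept.
Total parameters = 135 + 1 = 136.

136


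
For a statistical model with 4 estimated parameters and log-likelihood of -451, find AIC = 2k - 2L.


Compute:
2k = 2*4 = 8.
-2*loglik = -2*(-451) = 902.
AIC = 8 + 902 = 910.

910


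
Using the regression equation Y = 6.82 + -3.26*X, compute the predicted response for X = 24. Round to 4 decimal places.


Predicted value:
Y = 6.82 + (-3.26)(24) = 6.82 + -78.2400 = -71.4200.

-71.4200


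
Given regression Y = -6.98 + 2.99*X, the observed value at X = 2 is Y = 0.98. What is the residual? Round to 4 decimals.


Predicted = -6.98 + 2.99 * 2 = -1.0000.
Residual = 0.98 - -1.0000 = 1.9800.

1.9800


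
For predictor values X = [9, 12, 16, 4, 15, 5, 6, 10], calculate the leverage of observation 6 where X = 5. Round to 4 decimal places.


n = 8, xbar = 9.6250.
SXX = sum((xi - xbar)^2) = 141.8750.
h = 1/8 + (5 - 9.6250)^2 / 141.8750 = 0.2758.

0.2758


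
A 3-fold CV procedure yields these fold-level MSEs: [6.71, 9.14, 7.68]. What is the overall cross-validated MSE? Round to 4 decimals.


Sum of fold MSEs = 23.5300.
Average = 23.5300 / 3 = 7.8433.

7.8433


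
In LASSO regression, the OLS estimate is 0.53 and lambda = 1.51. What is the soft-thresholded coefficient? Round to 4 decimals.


|beta_OLS| = 0.53.
lambda = 1.51.
Since |beta| <= lambda, the coefficient is set to 0.
Result = 0.0000.

0.0000


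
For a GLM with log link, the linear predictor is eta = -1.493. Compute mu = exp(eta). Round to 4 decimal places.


mu = exp(eta) = exp(-1.493).
= 0.2247.

0.2247


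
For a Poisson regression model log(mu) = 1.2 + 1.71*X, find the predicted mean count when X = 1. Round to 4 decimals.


eta = 1.2 + 1.71 * 1 = 2.9100.
mu = exp(2.9100) = 18.3568.

18.3568


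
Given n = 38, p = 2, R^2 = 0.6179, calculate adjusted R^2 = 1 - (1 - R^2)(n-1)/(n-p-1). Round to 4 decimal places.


Adjusted R^2 = 1 - (1 - R^2) * (n-1)/(n-p-1).
(1 - R^2) = 0.3821.
(n-1)/(n-p-1) = 37/35.
(1 - R^2) * (n-1) = 0.3821 * 37 = 14.1377.
Divide by (n-p-1): 14.1377 / 35 = 0.4039.
Adj R^2 = 1 - 0.4039 = 0.5961.

0.5961


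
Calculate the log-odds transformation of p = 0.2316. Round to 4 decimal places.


The odds are p/(1-p) = 0.2316 / 0.7684 = 0.3014.
logit(p) = ln(0.3014) = -1.1993.

-1.1993


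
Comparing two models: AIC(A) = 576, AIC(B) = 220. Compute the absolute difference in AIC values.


Compute |576 - 220| = 356.
Model B has the smaller AIC.

356


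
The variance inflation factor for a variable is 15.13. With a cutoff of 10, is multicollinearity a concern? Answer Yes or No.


Check: VIF = 15.13 vs threshold = 10.
Since 15.13 >= 10, the answer is Yes.

Yes


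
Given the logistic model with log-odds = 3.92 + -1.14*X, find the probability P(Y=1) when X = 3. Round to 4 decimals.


Linear predictor: z = 3.92 + -1.14 * 3 = 0.5000.
P = 1/(1 + exp(-0.5000)) = 1/(1 + 0.6065) = 0.6225.

0.6225


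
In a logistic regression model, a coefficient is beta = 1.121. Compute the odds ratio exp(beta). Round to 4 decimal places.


The odds ratio is computed as:
OR = e^(1.121) = 3.0679.

3.0679


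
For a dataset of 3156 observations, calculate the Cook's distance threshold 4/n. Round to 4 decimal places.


Cook's distance cutoff = 4/n = 4/3156.
= 0.0013.

0.0013


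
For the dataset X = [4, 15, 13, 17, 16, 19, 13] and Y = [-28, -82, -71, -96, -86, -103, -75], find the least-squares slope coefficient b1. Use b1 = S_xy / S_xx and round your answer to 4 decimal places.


Calculate xbar = 13.8571, ybar = -77.2857.
S_xx = 140.8571, S_xy = -708.2857.
Using b1 = S_xy / S_xx = -708.2857 / 140.8571, we get b1 = -5.0284.

-5.0284


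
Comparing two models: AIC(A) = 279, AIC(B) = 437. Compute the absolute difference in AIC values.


Absolute difference = |279 - 437| = 158.
The model with lower AIC (A) is preferred.

158


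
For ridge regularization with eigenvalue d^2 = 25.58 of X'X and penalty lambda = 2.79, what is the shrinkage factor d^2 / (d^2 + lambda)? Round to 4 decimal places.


d^2 + lambda = 25.58 + 2.79 = 28.3700.
Shrinkage factor = 25.58/28.3700 = 0.9017.

0.9017


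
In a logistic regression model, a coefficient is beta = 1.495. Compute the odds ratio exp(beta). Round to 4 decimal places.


The odds ratio is computed as:
OR = e^(1.495) = 4.4593.

4.4593


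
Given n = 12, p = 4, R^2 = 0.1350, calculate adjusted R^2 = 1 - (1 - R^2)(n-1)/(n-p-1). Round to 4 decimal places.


Adjusted R^2 = 1 - (1 - R^2) * (n-1)/(n-p-1).
(1 - R^2) = 0.8650.
(n-1)/(n-p-1) = 11/7.
(1 - R^2) * (n-1) = 0.8650 * 11 = 9.5150.
Divide by (n-p-1): 9.5150 / 7 = 1.3593.
Adj R^2 = 1 - 1.3593 = -0.3593.

-0.3593


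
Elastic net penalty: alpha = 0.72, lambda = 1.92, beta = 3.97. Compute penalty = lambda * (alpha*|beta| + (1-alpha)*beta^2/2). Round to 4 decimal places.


Compute:
L1 = 0.72 * 3.97 = 2.8584.
L2 = 0.28 * 3.97^2 / 2 = 2.2065.
Penalty = 1.92 * (2.8584 + 2.2065) = 9.7247.

9.7247


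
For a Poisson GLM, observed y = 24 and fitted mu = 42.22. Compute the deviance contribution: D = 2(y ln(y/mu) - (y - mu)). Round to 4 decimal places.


y/mu = 24/42.22 = 0.568451 (approx.), and ln(24/42.22) = -0.564840.
y * ln(y/mu) = 24 * -0.564840 = -13.556160.
y - mu = -18.22.
D = 2 * (-13.556160 - -18.22) = 9.327680, which rounds to 9.3277.

9.3277


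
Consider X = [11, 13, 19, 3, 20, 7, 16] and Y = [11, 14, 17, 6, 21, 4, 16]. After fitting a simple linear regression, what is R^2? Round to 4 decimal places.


The fitted line is Y = 0.9259 + 0.9272*X.
SSres = 22.7619, SStot = 223.4286.
R^2 = 1 - SSres/SStot = 0.8981.

0.8981


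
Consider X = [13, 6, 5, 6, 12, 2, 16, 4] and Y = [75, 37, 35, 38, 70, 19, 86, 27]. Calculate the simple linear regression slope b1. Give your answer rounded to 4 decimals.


First compute the means: xbar = 8.0000, ybar = 48.3750.
Then S_xx = sum((xi - xbar)^2) = 174.0000.
S_xy = sum((xi - xbar)(yi - ybar)) = 866.0000.
b1 = S_xy / S_xx = 866.0000 / 174.0000 = 4.9770.

4.9770


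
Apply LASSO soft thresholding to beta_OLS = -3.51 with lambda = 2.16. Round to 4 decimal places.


Absolute value: |-3.51| = 3.51.
Compare to lambda = 2.16.
Since |beta| > lambda, coefficient = sign(beta)*(|beta| - lambda) = -1.3500.

-1.3500


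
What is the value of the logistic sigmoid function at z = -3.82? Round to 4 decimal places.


exp(3.8200) = 45.6042.
1 + exp(-z) = 46.6042.
sigmoid = 1/46.6042 = 0.0215.

0.0215


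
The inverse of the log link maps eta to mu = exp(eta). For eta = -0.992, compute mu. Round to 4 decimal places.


Apply the inverse link:
mu = e^-0.992 = 0.3708.

0.3708


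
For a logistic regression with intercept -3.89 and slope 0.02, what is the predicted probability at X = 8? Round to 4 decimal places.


Compute z = -3.89 + (0.02)(8) = -3.7300.
exp(-z) = 41.6791.
P = 1/(1 + 41.6791) = 0.0234.

0.0234


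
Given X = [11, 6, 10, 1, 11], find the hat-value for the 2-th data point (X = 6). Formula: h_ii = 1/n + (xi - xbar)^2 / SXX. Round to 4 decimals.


n = 5, xbar = 7.8000.
SXX = sum((xi - xbar)^2) = 74.8000.
h = 1/5 + (6 - 7.8000)^2 / 74.8000 = 0.2433.

0.2433


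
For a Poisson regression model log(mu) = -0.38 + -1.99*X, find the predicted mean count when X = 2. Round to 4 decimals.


Compute eta = -0.38 + -1.99 * 2 = -4.3600.
Apply inverse link: mu = e^-4.3600 = 0.0128.

0.0128


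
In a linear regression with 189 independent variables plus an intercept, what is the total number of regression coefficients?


Each predictor gets one coefficient, plus one intercept.
Total parameters = 189 + 1 = 190.

190


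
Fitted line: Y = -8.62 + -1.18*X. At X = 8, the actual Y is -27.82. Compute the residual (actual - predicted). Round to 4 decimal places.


Fitted value at X = 8 is yhat = -8.62 + -1.18*8 = -18.0600.
Residual = -27.82 - -18.0600 = -9.7600.

-9.7600


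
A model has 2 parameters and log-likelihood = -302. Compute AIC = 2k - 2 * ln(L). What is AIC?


AIC = 2*2 - 2*(-302).
= 4 + 604 = 608.

608


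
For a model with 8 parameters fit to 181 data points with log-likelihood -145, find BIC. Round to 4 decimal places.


Compute k*ln(n) = 8*ln(181) = 8*5.198497 = 41.587976.
Then -2*loglik = 290.
BIC = 41.587976 + 290 = 331.587976, which rounds to 331.5880.

331.5880


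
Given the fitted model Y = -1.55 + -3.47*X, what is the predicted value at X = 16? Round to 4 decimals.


Predicted value:
Y = -1.55 + (-3.47)(16) = -1.55 + -55.5200 = -57.0700.

-57.0700


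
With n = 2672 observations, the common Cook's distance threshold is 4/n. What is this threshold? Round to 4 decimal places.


Cook's distance cutoff = 4/n = 4/2672.
= 0.0015.

0.0015


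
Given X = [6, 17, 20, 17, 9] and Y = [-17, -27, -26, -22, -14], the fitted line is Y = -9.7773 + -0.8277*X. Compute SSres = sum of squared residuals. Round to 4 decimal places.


For each point, residual = actual - predicted.
Residuals: [-2.2565, -3.1518, 0.3313, 1.8482, 3.2266].
Sum of squared residuals = 28.9622.

28.9622


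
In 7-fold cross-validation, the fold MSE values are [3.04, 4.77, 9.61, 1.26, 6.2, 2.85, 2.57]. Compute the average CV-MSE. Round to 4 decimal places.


Sum of fold MSEs = 30.3000.
Average = 30.3000 / 7 = 4.3286.

4.3286


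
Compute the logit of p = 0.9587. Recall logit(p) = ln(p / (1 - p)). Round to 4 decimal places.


The odds are p/(1-p) = 0.9587 / 0.0413 = 23.2131.
logit(p) = ln(23.2131) = 3.1447.

3.1447


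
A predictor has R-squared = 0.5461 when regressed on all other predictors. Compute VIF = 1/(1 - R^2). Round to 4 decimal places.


Denominator: 1 - 0.5461 = 0.4539.
VIF = 1 / 0.4539 = 2.2031.

2.2031


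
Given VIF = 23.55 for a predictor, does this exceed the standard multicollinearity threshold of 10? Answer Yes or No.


Compare VIF = 23.55 to the threshold of 10.
23.55 >= 10, so the answer is Yes.

Yes


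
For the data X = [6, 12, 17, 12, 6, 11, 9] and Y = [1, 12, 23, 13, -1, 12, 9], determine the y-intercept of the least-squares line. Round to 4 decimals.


First find the slope: b1 = 2.0557.
Means: xbar = 10.4286, ybar = 9.8571.
b0 = ybar - b1 * xbar = 9.8571 - 2.0557 * 10.4286 = -11.5812.

-11.5812


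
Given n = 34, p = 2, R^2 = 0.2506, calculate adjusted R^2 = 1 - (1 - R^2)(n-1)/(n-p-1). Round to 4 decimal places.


Plug in: Adj R^2 = 1 - (1 - 0.2506) * 33/31.
= 1 - 0.7494 * 33/31
= 1 - 24.7302 / 31
= 1 - 0.7977 = 0.2023.

0.2023


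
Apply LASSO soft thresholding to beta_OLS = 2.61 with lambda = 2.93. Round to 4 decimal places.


Check: |2.61| = 2.61 vs lambda = 2.93.
Since |beta| <= lambda, the coefficient is set to 0.
Soft-thresholded coefficient = 0.0000.

0.0000


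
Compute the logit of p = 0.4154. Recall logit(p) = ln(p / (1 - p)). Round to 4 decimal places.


1 - p = 0.5846.
p/(1-p) = 0.7106.
logit = ln(0.7106) = -0.3417.

-0.3417


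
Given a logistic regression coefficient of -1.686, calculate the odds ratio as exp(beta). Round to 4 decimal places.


exp(-1.686) = 0.1853.
So the odds ratio is 0.1853.

0.1853


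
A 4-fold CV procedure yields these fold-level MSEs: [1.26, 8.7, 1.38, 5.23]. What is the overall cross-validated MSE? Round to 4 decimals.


Total MSE across folds = 16.5700.
CV-MSE = 16.5700/4 = 4.1425.

4.1425


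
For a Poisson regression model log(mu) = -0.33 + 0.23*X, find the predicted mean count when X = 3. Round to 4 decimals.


eta = -0.33 + 0.23 * 3 = 0.3600.
mu = exp(0.3600) = 1.4333.

1.4333


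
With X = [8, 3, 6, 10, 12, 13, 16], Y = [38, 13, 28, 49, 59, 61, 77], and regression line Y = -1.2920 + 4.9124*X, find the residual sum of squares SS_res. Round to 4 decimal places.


Compute predicted values, then residuals = yi - yhat_i.
Residuals: [-0.0072, -0.4452, -0.1824, 1.1680, 1.3432, -1.5692, -0.3064].
SSres = sum(residual^2) = 5.9562.

5.9562


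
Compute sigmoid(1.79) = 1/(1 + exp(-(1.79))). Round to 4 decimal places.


exp(-1.7900) = 0.1670.
1 + exp(-z) = 1.1670.
sigmoid = 1/1.1670 = 0.8569.

0.8569


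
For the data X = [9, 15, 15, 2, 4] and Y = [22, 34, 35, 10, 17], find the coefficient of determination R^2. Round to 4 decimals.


The fitted line is Y = 7.6342 + 1.7740*X.
SSres = 9.7411, SStot = 469.2000.
R^2 = 1 - SSres/SStot = 0.9792.

0.9792


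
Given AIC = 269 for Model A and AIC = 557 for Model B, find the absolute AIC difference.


|AIC_A - AIC_B| = |269 - 557| = 288.
Model A is preferred (lower AIC).

288


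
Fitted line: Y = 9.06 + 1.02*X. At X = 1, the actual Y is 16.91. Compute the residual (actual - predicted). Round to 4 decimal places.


Fitted value at X = 1 is yhat = 9.06 + 1.02*1 = 10.0800.
Residual = 16.91 - 10.0800 = 6.8300.

6.8300


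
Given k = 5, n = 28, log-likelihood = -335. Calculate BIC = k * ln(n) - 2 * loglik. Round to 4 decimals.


ln(28) = 3.332205.
k * ln(n) = 5 * 3.332205 = 16.661025.
-2L = 670.
BIC = 16.661025 + 670 = 686.661025, which rounds to 686.6610.

686.6610


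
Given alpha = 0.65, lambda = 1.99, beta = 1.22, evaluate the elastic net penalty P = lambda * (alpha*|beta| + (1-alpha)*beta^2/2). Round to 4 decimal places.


Compute:
L1 = 0.65 * 1.22 = 0.7930.
L2 = 0.35 * 1.22^2 / 2 = 0.2605.
Penalty = 1.99 * (0.7930 + 0.2605) = 2.0964.

2.0964


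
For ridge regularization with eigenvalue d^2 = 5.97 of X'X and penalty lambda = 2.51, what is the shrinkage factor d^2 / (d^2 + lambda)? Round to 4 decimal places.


d^2 + lambda = 5.97 + 2.51 = 8.4800.
Shrinkage factor = 5.97/8.4800 = 0.7040.

0.7040


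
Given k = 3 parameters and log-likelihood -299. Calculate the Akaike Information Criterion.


AIC = 2*3 - 2*(-299).
= 6 + 598 = 604.

604


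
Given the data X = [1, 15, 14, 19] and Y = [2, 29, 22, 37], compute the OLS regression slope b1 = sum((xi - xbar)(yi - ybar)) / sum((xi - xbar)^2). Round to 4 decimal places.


Calculate xbar = 12.2500, ybar = 22.5000.
S_xx = 182.7500, S_xy = 345.5000.
Using b1 = S_xy / S_xx = 345.5000 / 182.7500, we get b1 = 1.8906.

1.8906


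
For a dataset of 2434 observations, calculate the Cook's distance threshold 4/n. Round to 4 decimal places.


The threshold is 4/n.
4/2434 = 0.0016.

0.0016


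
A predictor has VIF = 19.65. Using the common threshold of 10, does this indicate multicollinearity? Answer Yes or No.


Check: VIF = 19.65 vs threshold = 10.
Since 19.65 >= 10, the answer is Yes.

Yes


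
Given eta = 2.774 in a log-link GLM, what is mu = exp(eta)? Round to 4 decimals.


The inverse log link gives:
mu = exp(2.774) = 16.0226.

16.0226


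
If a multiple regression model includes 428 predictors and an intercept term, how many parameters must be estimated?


Total coefficients = number of predictors + 1 (for the intercept).
= 428 + 1 = 429.

429


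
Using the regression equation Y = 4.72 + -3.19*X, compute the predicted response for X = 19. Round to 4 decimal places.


Predicted value:
Y = 4.72 + (-3.19)(19) = 4.72 + -60.6100 = -55.8900.

-55.8900


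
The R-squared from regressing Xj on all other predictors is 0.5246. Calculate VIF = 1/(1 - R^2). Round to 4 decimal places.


Denominator: 1 - 0.5246 = 0.4754.
VIF = 1 / 0.4754 = 2.1035.

2.1035


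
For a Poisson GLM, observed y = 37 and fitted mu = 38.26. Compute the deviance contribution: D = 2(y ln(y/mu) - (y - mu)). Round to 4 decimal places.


y/mu = 37/38.26 = 0.967067 (approx.), and ln(37/38.26) = -0.033487.
y * ln(y/mu) = 37 * -0.033487 = -1.239019.
y - mu = -1.26.
D = 2 * (-1.239019 - -1.26) = 0.041962, which rounds to 0.0420.

0.0420


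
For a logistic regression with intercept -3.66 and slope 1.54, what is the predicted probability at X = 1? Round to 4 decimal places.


z = -3.66 + 1.54 * 1 = -2.1200.
Sigmoid: P = 1 / (1 + exp(2.1200)) = 0.1072.

0.1072


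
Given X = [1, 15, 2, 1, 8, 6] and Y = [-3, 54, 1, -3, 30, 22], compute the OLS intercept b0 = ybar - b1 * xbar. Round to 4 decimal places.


First find the slope: b1 = 4.1639.
Means: xbar = 5.5000, ybar = 16.8333.
b0 = ybar - b1 * xbar = 16.8333 - 4.1639 * 5.5000 = -6.0680.

-6.0680


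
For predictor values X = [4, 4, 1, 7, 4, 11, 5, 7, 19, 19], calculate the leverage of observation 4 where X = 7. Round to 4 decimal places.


Compute xbar = 8.1000 with n = 10 observations.
SXX = 358.9000.
Leverage = 1/10 + (7 - 8.1000)^2/358.9000 = 0.1034.

0.1034


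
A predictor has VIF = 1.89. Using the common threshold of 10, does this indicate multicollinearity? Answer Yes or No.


Check: VIF = 1.89 vs threshold = 10.
Since 1.89 < 10, the answer is No.

No


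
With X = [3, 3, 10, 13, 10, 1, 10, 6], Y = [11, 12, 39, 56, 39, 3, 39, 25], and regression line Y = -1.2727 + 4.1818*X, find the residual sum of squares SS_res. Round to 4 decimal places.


Predicted values from Y = -1.2727 + 4.1818*X.
Residuals: [-0.2727, 0.7273, -1.5453, 2.9093, -1.5453, 0.0909, -1.5453, 1.1819].
SSres = 17.6364.

17.6364


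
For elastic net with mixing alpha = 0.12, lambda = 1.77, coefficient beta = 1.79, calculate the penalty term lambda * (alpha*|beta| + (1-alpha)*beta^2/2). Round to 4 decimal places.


alpha * |beta| = 0.12 * 1.79 = 0.2148.
(1-alpha) * beta^2/2 = 0.88 * 3.2041/2 = 1.4098.
Total = 1.77 * (0.2148 + 1.4098) = 2.8755.

2.8755


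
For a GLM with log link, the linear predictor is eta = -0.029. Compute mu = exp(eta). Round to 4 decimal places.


The inverse log link gives:
mu = exp(-0.029) = 0.9714.

0.9714


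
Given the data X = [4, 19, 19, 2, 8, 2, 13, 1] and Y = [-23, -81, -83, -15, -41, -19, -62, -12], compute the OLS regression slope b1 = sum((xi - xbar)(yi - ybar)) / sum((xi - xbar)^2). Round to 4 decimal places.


The sample means are xbar = 8.5000 and ybar = -42.0000.
Compute S_xx = 402.0000 and S_xy = -1566.0000.
Slope b1 = S_xy / S_xx = -1566.0000 / 402.0000 = -3.8955.

-3.8955


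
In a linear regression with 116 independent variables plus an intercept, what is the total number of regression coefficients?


Each predictor gets one coefficient, plus one intercept.
Total parameters = 116 + 1 = 117.

117


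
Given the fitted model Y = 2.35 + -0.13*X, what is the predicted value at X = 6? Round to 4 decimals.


Plug X = 6 into Y = 2.35 + -0.13*X:
Y = 2.35 + -0.7800 = 1.5700.

1.5700


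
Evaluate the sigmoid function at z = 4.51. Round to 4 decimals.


exp(-4.5100) = 0.0110.
1 + exp(-z) = 1.0110.
sigmoid = 1/1.0110 = 0.9891.

0.9891


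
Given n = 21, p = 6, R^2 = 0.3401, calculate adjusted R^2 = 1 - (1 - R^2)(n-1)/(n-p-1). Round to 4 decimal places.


Using the formula:
(1 - 0.3401) = 0.6599.
Multiply by 20/14: 0.6599 * 20 = 13.1980, then 13.1980 / 14 = 0.9427.
Adj R^2 = 1 - 0.9427 = 0.0573.

0.0573


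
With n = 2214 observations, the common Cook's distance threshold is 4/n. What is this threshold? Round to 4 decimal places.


Cook's distance cutoff = 4/n = 4/2214.
= 0.0018.

0.0018


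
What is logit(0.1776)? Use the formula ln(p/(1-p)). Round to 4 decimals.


The odds are p/(1-p) = 0.1776 / 0.8224 = 0.2160.
logit(p) = ln(0.2160) = -1.5327.

-1.5327


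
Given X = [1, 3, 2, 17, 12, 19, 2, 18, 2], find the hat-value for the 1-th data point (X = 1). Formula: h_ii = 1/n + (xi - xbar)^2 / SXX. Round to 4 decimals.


n = 9, xbar = 8.4444.
SXX = sum((xi - xbar)^2) = 498.2222.
h = 1/9 + (1 - 8.4444)^2 / 498.2222 = 0.2223.

0.2223


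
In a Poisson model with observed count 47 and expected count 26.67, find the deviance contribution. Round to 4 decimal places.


First: ln(47/26.67) = 0.566608.
Then: 47 * 0.566608 = 26.630576.
y - mu = 47 - 26.67 = 20.33.
D = 2(26.630576 - 20.33) = 12.601152, which rounds to 12.6012.

12.6012


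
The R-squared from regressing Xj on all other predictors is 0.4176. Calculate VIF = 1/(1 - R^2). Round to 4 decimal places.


VIF = 1 / (1 - 0.4176).
= 1 / 0.5824 = 1.7170.

1.7170


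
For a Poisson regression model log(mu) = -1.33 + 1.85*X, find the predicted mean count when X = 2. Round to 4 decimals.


Compute eta = -1.33 + 1.85 * 2 = 2.3700.
Apply inverse link: mu = e^2.3700 = 10.6974.

10.6974


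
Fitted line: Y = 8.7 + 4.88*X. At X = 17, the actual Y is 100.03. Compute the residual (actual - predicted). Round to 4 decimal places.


Fitted value at X = 17 is yhat = 8.7 + 4.88*17 = 91.6600.
Residual = 100.03 - 91.6600 = 8.3700.

8.3700


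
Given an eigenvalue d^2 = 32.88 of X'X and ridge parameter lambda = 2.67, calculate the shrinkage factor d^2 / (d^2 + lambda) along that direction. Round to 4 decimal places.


Compute the denominator: 32.88 + 2.67 = 35.5500.
Shrinkage factor = 32.88 / 35.5500 = 0.9249.

0.9249


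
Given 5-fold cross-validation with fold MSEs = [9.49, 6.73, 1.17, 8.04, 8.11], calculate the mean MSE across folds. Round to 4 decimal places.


Total MSE across folds = 33.5400.
CV-MSE = 33.5400/5 = 6.7080.

6.7080


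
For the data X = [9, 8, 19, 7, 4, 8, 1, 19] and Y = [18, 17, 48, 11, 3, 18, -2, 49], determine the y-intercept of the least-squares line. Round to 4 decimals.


Compute b1 = 2.9034 from the OLS formula.
With xbar = 9.3750 and ybar = 20.2500, the intercept is:
b0 = 20.2500 - 2.9034 * 9.3750 = -6.9698.

-6.9698


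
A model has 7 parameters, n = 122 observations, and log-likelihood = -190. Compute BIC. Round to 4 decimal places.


k * ln(n) = 7 * ln(122) = 7 * 4.804021 = 33.628147.
-2 * loglik = -2 * (-190) = 380.
BIC = 33.628147 + 380 = 413.628147, which rounds to 413.6281.

413.6281


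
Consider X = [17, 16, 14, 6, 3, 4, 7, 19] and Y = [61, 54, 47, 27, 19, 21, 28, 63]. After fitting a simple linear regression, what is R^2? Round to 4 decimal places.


Fit the OLS line: b0 = 9.5261, b1 = 2.8348.
SSres = 19.6522.
SStot = 2330.0000.
R^2 = 1 - 19.6522/2330.0000 = 0.9916.

0.9916


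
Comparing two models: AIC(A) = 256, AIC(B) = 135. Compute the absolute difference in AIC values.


|AIC_A - AIC_B| = |256 - 135| = 121.
Model B is preferred (lower AIC).

121
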